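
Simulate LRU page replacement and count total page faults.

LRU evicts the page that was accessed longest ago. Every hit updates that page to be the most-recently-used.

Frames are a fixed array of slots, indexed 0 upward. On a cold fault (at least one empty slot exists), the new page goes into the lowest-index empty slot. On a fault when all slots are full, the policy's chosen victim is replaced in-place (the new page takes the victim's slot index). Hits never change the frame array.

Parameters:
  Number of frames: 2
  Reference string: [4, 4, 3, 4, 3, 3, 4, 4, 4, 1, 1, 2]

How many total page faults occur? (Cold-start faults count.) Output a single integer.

Step 0: ref 4 → FAULT, frames=[4,-]
Step 1: ref 4 → HIT, frames=[4,-]
Step 2: ref 3 → FAULT, frames=[4,3]
Step 3: ref 4 → HIT, frames=[4,3]
Step 4: ref 3 → HIT, frames=[4,3]
Step 5: ref 3 → HIT, frames=[4,3]
Step 6: ref 4 → HIT, frames=[4,3]
Step 7: ref 4 → HIT, frames=[4,3]
Step 8: ref 4 → HIT, frames=[4,3]
Step 9: ref 1 → FAULT (evict 3), frames=[4,1]
Step 10: ref 1 → HIT, frames=[4,1]
Step 11: ref 2 → FAULT (evict 4), frames=[2,1]
Total faults: 4

Answer: 4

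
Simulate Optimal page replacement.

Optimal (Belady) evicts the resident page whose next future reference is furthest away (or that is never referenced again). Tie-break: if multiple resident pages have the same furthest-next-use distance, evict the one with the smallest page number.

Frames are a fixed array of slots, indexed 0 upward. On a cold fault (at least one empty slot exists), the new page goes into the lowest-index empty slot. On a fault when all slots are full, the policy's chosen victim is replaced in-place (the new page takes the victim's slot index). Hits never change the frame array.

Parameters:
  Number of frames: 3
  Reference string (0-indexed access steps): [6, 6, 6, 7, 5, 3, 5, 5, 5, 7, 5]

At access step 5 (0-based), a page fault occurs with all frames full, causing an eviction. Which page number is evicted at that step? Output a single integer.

Step 0: ref 6 -> FAULT, frames=[6,-,-]
Step 1: ref 6 -> HIT, frames=[6,-,-]
Step 2: ref 6 -> HIT, frames=[6,-,-]
Step 3: ref 7 -> FAULT, frames=[6,7,-]
Step 4: ref 5 -> FAULT, frames=[6,7,5]
Step 5: ref 3 -> FAULT, evict 6, frames=[3,7,5]
At step 5: evicted page 6

Answer: 6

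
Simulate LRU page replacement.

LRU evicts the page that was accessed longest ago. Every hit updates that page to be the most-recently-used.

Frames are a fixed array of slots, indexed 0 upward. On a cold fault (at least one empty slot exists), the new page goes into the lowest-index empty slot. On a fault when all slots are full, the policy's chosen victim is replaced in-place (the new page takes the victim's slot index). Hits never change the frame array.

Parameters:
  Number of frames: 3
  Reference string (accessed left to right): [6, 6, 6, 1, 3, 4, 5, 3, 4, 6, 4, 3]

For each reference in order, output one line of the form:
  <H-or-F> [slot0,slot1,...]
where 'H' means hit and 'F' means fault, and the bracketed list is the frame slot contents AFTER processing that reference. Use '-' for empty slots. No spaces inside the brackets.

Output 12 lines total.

F [6,-,-]
H [6,-,-]
H [6,-,-]
F [6,1,-]
F [6,1,3]
F [4,1,3]
F [4,5,3]
H [4,5,3]
H [4,5,3]
F [4,6,3]
H [4,6,3]
H [4,6,3]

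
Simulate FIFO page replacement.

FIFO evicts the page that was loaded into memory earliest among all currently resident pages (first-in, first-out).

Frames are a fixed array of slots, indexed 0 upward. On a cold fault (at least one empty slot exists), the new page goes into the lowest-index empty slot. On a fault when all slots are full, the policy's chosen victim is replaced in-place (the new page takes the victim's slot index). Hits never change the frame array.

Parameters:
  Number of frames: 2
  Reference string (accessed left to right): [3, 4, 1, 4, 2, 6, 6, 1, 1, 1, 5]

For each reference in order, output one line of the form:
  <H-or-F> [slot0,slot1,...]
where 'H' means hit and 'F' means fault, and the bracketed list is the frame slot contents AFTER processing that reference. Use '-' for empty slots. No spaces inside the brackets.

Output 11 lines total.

F [3,-]
F [3,4]
F [1,4]
H [1,4]
F [1,2]
F [6,2]
H [6,2]
F [6,1]
H [6,1]
H [6,1]
F [5,1]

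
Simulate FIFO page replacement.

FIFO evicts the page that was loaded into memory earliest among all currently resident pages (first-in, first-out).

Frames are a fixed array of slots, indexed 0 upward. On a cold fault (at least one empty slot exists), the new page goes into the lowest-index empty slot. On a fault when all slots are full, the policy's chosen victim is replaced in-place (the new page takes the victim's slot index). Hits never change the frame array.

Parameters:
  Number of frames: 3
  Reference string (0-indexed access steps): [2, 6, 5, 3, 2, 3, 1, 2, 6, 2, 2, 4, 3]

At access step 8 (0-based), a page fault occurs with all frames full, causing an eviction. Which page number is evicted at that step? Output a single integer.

Answer: 3

Derivation:
Step 0: ref 2 -> FAULT, frames=[2,-,-]
Step 1: ref 6 -> FAULT, frames=[2,6,-]
Step 2: ref 5 -> FAULT, frames=[2,6,5]
Step 3: ref 3 -> FAULT, evict 2, frames=[3,6,5]
Step 4: ref 2 -> FAULT, evict 6, frames=[3,2,5]
Step 5: ref 3 -> HIT, frames=[3,2,5]
Step 6: ref 1 -> FAULT, evict 5, frames=[3,2,1]
Step 7: ref 2 -> HIT, frames=[3,2,1]
Step 8: ref 6 -> FAULT, evict 3, frames=[6,2,1]
At step 8: evicted page 3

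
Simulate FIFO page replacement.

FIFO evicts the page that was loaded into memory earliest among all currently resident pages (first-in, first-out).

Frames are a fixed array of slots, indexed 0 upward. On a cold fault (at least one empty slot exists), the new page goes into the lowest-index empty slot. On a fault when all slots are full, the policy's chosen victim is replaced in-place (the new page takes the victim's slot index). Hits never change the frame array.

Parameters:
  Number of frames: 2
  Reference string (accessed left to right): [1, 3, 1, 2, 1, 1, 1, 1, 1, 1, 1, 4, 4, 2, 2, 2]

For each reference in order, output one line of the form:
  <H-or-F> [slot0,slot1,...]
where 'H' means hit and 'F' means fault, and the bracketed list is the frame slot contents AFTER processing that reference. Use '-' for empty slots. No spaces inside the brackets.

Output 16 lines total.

F [1,-]
F [1,3]
H [1,3]
F [2,3]
F [2,1]
H [2,1]
H [2,1]
H [2,1]
H [2,1]
H [2,1]
H [2,1]
F [4,1]
H [4,1]
F [4,2]
H [4,2]
H [4,2]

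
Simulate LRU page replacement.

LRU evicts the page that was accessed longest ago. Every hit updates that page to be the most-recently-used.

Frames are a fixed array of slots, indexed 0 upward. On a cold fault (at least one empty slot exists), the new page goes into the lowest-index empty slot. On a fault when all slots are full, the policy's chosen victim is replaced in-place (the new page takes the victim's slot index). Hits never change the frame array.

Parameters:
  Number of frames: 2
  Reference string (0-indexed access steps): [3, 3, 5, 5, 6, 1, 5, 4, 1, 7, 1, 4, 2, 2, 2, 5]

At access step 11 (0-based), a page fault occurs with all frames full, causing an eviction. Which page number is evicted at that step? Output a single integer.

Answer: 7

Derivation:
Step 0: ref 3 -> FAULT, frames=[3,-]
Step 1: ref 3 -> HIT, frames=[3,-]
Step 2: ref 5 -> FAULT, frames=[3,5]
Step 3: ref 5 -> HIT, frames=[3,5]
Step 4: ref 6 -> FAULT, evict 3, frames=[6,5]
Step 5: ref 1 -> FAULT, evict 5, frames=[6,1]
Step 6: ref 5 -> FAULT, evict 6, frames=[5,1]
Step 7: ref 4 -> FAULT, evict 1, frames=[5,4]
Step 8: ref 1 -> FAULT, evict 5, frames=[1,4]
Step 9: ref 7 -> FAULT, evict 4, frames=[1,7]
Step 10: ref 1 -> HIT, frames=[1,7]
Step 11: ref 4 -> FAULT, evict 7, frames=[1,4]
At step 11: evicted page 7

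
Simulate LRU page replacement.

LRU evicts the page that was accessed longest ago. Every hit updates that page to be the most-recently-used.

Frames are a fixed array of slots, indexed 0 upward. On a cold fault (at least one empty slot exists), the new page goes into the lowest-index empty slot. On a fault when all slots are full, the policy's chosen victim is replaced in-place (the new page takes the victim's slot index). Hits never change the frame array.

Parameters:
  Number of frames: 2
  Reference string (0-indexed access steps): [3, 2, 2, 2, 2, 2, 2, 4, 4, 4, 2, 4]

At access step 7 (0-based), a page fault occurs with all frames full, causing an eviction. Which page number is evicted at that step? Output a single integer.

Answer: 3

Derivation:
Step 0: ref 3 -> FAULT, frames=[3,-]
Step 1: ref 2 -> FAULT, frames=[3,2]
Step 2: ref 2 -> HIT, frames=[3,2]
Step 3: ref 2 -> HIT, frames=[3,2]
Step 4: ref 2 -> HIT, frames=[3,2]
Step 5: ref 2 -> HIT, frames=[3,2]
Step 6: ref 2 -> HIT, frames=[3,2]
Step 7: ref 4 -> FAULT, evict 3, frames=[4,2]
At step 7: evicted page 3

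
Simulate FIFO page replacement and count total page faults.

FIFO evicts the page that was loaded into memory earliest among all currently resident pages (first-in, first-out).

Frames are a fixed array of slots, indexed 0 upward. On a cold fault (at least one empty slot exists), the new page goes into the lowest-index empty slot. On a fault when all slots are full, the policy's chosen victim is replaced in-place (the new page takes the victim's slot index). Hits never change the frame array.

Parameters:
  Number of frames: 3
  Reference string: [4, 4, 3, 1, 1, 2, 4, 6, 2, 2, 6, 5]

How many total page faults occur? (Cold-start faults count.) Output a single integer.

Answer: 7

Derivation:
Step 0: ref 4 → FAULT, frames=[4,-,-]
Step 1: ref 4 → HIT, frames=[4,-,-]
Step 2: ref 3 → FAULT, frames=[4,3,-]
Step 3: ref 1 → FAULT, frames=[4,3,1]
Step 4: ref 1 → HIT, frames=[4,3,1]
Step 5: ref 2 → FAULT (evict 4), frames=[2,3,1]
Step 6: ref 4 → FAULT (evict 3), frames=[2,4,1]
Step 7: ref 6 → FAULT (evict 1), frames=[2,4,6]
Step 8: ref 2 → HIT, frames=[2,4,6]
Step 9: ref 2 → HIT, frames=[2,4,6]
Step 10: ref 6 → HIT, frames=[2,4,6]
Step 11: ref 5 → FAULT (evict 2), frames=[5,4,6]
Total faults: 7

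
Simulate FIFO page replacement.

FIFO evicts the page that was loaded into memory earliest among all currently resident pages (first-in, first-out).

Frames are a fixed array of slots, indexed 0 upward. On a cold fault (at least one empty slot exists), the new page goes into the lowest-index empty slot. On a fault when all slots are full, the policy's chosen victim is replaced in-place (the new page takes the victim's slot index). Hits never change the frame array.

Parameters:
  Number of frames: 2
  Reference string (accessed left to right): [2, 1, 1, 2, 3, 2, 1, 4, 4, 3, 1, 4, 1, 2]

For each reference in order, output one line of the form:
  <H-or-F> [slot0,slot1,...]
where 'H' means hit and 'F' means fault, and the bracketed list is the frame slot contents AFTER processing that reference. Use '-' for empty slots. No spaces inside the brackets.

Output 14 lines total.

F [2,-]
F [2,1]
H [2,1]
H [2,1]
F [3,1]
F [3,2]
F [1,2]
F [1,4]
H [1,4]
F [3,4]
F [3,1]
F [4,1]
H [4,1]
F [4,2]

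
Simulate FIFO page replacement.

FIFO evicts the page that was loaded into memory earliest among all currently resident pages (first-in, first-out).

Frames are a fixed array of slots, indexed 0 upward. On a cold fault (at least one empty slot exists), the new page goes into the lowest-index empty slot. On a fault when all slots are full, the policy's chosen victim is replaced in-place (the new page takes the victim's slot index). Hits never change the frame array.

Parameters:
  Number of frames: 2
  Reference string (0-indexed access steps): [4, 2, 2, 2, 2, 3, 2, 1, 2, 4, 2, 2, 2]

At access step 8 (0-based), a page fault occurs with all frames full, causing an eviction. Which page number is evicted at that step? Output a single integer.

Answer: 3

Derivation:
Step 0: ref 4 -> FAULT, frames=[4,-]
Step 1: ref 2 -> FAULT, frames=[4,2]
Step 2: ref 2 -> HIT, frames=[4,2]
Step 3: ref 2 -> HIT, frames=[4,2]
Step 4: ref 2 -> HIT, frames=[4,2]
Step 5: ref 3 -> FAULT, evict 4, frames=[3,2]
Step 6: ref 2 -> HIT, frames=[3,2]
Step 7: ref 1 -> FAULT, evict 2, frames=[3,1]
Step 8: ref 2 -> FAULT, evict 3, frames=[2,1]
At step 8: evicted page 3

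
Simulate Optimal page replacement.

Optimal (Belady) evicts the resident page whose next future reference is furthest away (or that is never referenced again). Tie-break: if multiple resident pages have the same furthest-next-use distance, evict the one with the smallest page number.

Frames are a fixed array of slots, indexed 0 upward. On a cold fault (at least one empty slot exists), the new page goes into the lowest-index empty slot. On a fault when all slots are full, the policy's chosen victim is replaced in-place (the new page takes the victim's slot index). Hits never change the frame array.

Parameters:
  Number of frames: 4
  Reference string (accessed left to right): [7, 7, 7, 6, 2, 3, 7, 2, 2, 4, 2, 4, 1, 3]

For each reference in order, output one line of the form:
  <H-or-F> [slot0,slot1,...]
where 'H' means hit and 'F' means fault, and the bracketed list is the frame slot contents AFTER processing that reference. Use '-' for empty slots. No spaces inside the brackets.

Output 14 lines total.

F [7,-,-,-]
H [7,-,-,-]
H [7,-,-,-]
F [7,6,-,-]
F [7,6,2,-]
F [7,6,2,3]
H [7,6,2,3]
H [7,6,2,3]
H [7,6,2,3]
F [7,4,2,3]
H [7,4,2,3]
H [7,4,2,3]
F [7,4,1,3]
H [7,4,1,3]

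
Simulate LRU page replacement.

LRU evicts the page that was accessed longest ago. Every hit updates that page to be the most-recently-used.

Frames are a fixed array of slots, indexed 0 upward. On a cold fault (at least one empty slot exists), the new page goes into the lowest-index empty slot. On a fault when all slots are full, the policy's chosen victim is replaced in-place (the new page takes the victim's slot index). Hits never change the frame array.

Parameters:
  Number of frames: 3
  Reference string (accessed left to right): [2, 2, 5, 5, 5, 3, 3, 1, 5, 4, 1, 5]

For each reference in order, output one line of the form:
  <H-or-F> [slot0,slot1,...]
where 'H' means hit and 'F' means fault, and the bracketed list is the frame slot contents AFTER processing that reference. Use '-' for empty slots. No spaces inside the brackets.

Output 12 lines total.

F [2,-,-]
H [2,-,-]
F [2,5,-]
H [2,5,-]
H [2,5,-]
F [2,5,3]
H [2,5,3]
F [1,5,3]
H [1,5,3]
F [1,5,4]
H [1,5,4]
H [1,5,4]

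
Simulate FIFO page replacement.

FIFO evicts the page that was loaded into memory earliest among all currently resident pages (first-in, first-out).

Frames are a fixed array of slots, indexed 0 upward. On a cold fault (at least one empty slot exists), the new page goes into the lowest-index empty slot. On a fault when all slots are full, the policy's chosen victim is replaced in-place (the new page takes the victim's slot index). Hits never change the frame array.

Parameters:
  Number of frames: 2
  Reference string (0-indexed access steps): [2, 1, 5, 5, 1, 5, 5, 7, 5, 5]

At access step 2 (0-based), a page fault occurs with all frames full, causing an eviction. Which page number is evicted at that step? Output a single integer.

Answer: 2

Derivation:
Step 0: ref 2 -> FAULT, frames=[2,-]
Step 1: ref 1 -> FAULT, frames=[2,1]
Step 2: ref 5 -> FAULT, evict 2, frames=[5,1]
At step 2: evicted page 2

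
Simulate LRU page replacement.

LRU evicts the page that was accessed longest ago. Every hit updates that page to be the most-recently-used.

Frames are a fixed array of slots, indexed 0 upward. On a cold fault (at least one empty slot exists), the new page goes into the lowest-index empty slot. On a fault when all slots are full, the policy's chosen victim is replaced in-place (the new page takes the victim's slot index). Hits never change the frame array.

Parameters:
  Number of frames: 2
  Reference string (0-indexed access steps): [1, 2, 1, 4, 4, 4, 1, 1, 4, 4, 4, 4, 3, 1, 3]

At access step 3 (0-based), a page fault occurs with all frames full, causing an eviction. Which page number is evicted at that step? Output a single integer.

Answer: 2

Derivation:
Step 0: ref 1 -> FAULT, frames=[1,-]
Step 1: ref 2 -> FAULT, frames=[1,2]
Step 2: ref 1 -> HIT, frames=[1,2]
Step 3: ref 4 -> FAULT, evict 2, frames=[1,4]
At step 3: evicted page 2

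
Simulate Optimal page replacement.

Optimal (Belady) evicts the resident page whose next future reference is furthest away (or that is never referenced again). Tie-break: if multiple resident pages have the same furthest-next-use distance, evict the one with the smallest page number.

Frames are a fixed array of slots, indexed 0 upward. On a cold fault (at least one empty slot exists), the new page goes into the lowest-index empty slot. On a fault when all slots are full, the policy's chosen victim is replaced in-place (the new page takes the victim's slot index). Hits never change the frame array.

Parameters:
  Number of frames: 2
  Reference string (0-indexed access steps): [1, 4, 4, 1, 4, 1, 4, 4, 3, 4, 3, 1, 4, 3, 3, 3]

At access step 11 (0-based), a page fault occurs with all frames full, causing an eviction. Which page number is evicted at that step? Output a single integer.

Answer: 3

Derivation:
Step 0: ref 1 -> FAULT, frames=[1,-]
Step 1: ref 4 -> FAULT, frames=[1,4]
Step 2: ref 4 -> HIT, frames=[1,4]
Step 3: ref 1 -> HIT, frames=[1,4]
Step 4: ref 4 -> HIT, frames=[1,4]
Step 5: ref 1 -> HIT, frames=[1,4]
Step 6: ref 4 -> HIT, frames=[1,4]
Step 7: ref 4 -> HIT, frames=[1,4]
Step 8: ref 3 -> FAULT, evict 1, frames=[3,4]
Step 9: ref 4 -> HIT, frames=[3,4]
Step 10: ref 3 -> HIT, frames=[3,4]
Step 11: ref 1 -> FAULT, evict 3, frames=[1,4]
At step 11: evicted page 3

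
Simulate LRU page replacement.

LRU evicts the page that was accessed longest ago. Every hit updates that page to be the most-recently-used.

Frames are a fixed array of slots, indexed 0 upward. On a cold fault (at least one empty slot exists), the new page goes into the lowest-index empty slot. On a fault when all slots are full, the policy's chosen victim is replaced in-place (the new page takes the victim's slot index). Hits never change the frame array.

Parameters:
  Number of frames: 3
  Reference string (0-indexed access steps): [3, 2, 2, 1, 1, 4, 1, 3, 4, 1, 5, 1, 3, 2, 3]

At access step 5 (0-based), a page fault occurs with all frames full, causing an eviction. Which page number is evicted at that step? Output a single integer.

Step 0: ref 3 -> FAULT, frames=[3,-,-]
Step 1: ref 2 -> FAULT, frames=[3,2,-]
Step 2: ref 2 -> HIT, frames=[3,2,-]
Step 3: ref 1 -> FAULT, frames=[3,2,1]
Step 4: ref 1 -> HIT, frames=[3,2,1]
Step 5: ref 4 -> FAULT, evict 3, frames=[4,2,1]
At step 5: evicted page 3

Answer: 3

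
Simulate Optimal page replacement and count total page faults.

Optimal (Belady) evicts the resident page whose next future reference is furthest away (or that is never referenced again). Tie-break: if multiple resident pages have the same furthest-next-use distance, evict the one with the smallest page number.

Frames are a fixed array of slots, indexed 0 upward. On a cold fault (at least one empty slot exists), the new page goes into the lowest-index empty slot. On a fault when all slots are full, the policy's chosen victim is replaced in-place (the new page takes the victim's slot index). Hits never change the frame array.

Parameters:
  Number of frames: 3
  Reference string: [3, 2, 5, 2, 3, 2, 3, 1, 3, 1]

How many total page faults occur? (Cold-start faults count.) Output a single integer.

Answer: 4

Derivation:
Step 0: ref 3 → FAULT, frames=[3,-,-]
Step 1: ref 2 → FAULT, frames=[3,2,-]
Step 2: ref 5 → FAULT, frames=[3,2,5]
Step 3: ref 2 → HIT, frames=[3,2,5]
Step 4: ref 3 → HIT, frames=[3,2,5]
Step 5: ref 2 → HIT, frames=[3,2,5]
Step 6: ref 3 → HIT, frames=[3,2,5]
Step 7: ref 1 → FAULT (evict 2), frames=[3,1,5]
Step 8: ref 3 → HIT, frames=[3,1,5]
Step 9: ref 1 → HIT, frames=[3,1,5]
Total faults: 4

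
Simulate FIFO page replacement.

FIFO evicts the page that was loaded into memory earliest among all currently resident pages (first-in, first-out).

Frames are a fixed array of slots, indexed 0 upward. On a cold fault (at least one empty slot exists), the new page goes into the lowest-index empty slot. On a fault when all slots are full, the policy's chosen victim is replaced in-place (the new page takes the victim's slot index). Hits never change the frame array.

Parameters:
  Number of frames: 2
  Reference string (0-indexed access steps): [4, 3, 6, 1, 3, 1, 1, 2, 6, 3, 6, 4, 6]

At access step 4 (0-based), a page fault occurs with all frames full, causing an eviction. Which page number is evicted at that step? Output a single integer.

Answer: 6

Derivation:
Step 0: ref 4 -> FAULT, frames=[4,-]
Step 1: ref 3 -> FAULT, frames=[4,3]
Step 2: ref 6 -> FAULT, evict 4, frames=[6,3]
Step 3: ref 1 -> FAULT, evict 3, frames=[6,1]
Step 4: ref 3 -> FAULT, evict 6, frames=[3,1]
At step 4: evicted page 6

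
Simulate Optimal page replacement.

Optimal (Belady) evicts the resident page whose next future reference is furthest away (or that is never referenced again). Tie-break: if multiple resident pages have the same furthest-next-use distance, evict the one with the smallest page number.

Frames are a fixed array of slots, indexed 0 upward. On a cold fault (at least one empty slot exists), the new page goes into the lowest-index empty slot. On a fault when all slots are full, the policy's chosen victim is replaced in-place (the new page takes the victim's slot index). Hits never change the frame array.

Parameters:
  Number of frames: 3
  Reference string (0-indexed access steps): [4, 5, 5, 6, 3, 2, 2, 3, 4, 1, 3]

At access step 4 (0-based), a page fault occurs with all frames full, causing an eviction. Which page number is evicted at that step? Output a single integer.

Answer: 5

Derivation:
Step 0: ref 4 -> FAULT, frames=[4,-,-]
Step 1: ref 5 -> FAULT, frames=[4,5,-]
Step 2: ref 5 -> HIT, frames=[4,5,-]
Step 3: ref 6 -> FAULT, frames=[4,5,6]
Step 4: ref 3 -> FAULT, evict 5, frames=[4,3,6]
At step 4: evicted page 5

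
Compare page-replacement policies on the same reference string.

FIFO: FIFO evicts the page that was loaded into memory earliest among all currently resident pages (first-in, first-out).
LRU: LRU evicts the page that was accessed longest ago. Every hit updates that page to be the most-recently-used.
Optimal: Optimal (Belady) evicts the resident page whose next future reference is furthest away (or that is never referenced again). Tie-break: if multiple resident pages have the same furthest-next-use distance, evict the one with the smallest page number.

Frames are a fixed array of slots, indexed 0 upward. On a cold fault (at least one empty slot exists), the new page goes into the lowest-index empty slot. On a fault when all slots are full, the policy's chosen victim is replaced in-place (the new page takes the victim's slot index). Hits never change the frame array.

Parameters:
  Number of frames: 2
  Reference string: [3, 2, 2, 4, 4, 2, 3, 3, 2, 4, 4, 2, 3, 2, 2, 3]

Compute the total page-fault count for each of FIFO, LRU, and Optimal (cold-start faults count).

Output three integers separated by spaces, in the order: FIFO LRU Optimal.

--- FIFO ---
  step 0: ref 3 -> FAULT, frames=[3,-] (faults so far: 1)
  step 1: ref 2 -> FAULT, frames=[3,2] (faults so far: 2)
  step 2: ref 2 -> HIT, frames=[3,2] (faults so far: 2)
  step 3: ref 4 -> FAULT, evict 3, frames=[4,2] (faults so far: 3)
  step 4: ref 4 -> HIT, frames=[4,2] (faults so far: 3)
  step 5: ref 2 -> HIT, frames=[4,2] (faults so far: 3)
  step 6: ref 3 -> FAULT, evict 2, frames=[4,3] (faults so far: 4)
  step 7: ref 3 -> HIT, frames=[4,3] (faults so far: 4)
  step 8: ref 2 -> FAULT, evict 4, frames=[2,3] (faults so far: 5)
  step 9: ref 4 -> FAULT, evict 3, frames=[2,4] (faults so far: 6)
  step 10: ref 4 -> HIT, frames=[2,4] (faults so far: 6)
  step 11: ref 2 -> HIT, frames=[2,4] (faults so far: 6)
  step 12: ref 3 -> FAULT, evict 2, frames=[3,4] (faults so far: 7)
  step 13: ref 2 -> FAULT, evict 4, frames=[3,2] (faults so far: 8)
  step 14: ref 2 -> HIT, frames=[3,2] (faults so far: 8)
  step 15: ref 3 -> HIT, frames=[3,2] (faults so far: 8)
  FIFO total faults: 8
--- LRU ---
  step 0: ref 3 -> FAULT, frames=[3,-] (faults so far: 1)
  step 1: ref 2 -> FAULT, frames=[3,2] (faults so far: 2)
  step 2: ref 2 -> HIT, frames=[3,2] (faults so far: 2)
  step 3: ref 4 -> FAULT, evict 3, frames=[4,2] (faults so far: 3)
  step 4: ref 4 -> HIT, frames=[4,2] (faults so far: 3)
  step 5: ref 2 -> HIT, frames=[4,2] (faults so far: 3)
  step 6: ref 3 -> FAULT, evict 4, frames=[3,2] (faults so far: 4)
  step 7: ref 3 -> HIT, frames=[3,2] (faults so far: 4)
  step 8: ref 2 -> HIT, frames=[3,2] (faults so far: 4)
  step 9: ref 4 -> FAULT, evict 3, frames=[4,2] (faults so far: 5)
  step 10: ref 4 -> HIT, frames=[4,2] (faults so far: 5)
  step 11: ref 2 -> HIT, frames=[4,2] (faults so far: 5)
  step 12: ref 3 -> FAULT, evict 4, frames=[3,2] (faults so far: 6)
  step 13: ref 2 -> HIT, frames=[3,2] (faults so far: 6)
  step 14: ref 2 -> HIT, frames=[3,2] (faults so far: 6)
  step 15: ref 3 -> HIT, frames=[3,2] (faults so far: 6)
  LRU total faults: 6
--- Optimal ---
  step 0: ref 3 -> FAULT, frames=[3,-] (faults so far: 1)
  step 1: ref 2 -> FAULT, frames=[3,2] (faults so far: 2)
  step 2: ref 2 -> HIT, frames=[3,2] (faults so far: 2)
  step 3: ref 4 -> FAULT, evict 3, frames=[4,2] (faults so far: 3)
  step 4: ref 4 -> HIT, frames=[4,2] (faults so far: 3)
  step 5: ref 2 -> HIT, frames=[4,2] (faults so far: 3)
  step 6: ref 3 -> FAULT, evict 4, frames=[3,2] (faults so far: 4)
  step 7: ref 3 -> HIT, frames=[3,2] (faults so far: 4)
  step 8: ref 2 -> HIT, frames=[3,2] (faults so far: 4)
  step 9: ref 4 -> FAULT, evict 3, frames=[4,2] (faults so far: 5)
  step 10: ref 4 -> HIT, frames=[4,2] (faults so far: 5)
  step 11: ref 2 -> HIT, frames=[4,2] (faults so far: 5)
  step 12: ref 3 -> FAULT, evict 4, frames=[3,2] (faults so far: 6)
  step 13: ref 2 -> HIT, frames=[3,2] (faults so far: 6)
  step 14: ref 2 -> HIT, frames=[3,2] (faults so far: 6)
  step 15: ref 3 -> HIT, frames=[3,2] (faults so far: 6)
  Optimal total faults: 6

Answer: 8 6 6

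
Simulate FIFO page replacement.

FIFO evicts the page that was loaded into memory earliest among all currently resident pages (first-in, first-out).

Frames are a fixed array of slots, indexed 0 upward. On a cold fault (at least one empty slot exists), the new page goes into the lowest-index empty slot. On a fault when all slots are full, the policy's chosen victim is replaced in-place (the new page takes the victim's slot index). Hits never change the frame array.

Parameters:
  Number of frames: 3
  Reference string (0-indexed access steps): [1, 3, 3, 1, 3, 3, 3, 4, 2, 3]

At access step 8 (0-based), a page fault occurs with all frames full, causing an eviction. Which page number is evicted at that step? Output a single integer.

Answer: 1

Derivation:
Step 0: ref 1 -> FAULT, frames=[1,-,-]
Step 1: ref 3 -> FAULT, frames=[1,3,-]
Step 2: ref 3 -> HIT, frames=[1,3,-]
Step 3: ref 1 -> HIT, frames=[1,3,-]
Step 4: ref 3 -> HIT, frames=[1,3,-]
Step 5: ref 3 -> HIT, frames=[1,3,-]
Step 6: ref 3 -> HIT, frames=[1,3,-]
Step 7: ref 4 -> FAULT, frames=[1,3,4]
Step 8: ref 2 -> FAULT, evict 1, frames=[2,3,4]
At step 8: evicted page 1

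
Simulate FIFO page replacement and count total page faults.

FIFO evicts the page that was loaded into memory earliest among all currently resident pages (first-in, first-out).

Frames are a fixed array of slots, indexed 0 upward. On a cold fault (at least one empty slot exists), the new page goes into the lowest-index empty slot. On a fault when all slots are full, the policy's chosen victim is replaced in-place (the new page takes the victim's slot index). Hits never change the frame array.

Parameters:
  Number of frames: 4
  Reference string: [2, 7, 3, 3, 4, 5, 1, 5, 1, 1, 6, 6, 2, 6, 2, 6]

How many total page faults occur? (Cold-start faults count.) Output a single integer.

Answer: 8

Derivation:
Step 0: ref 2 → FAULT, frames=[2,-,-,-]
Step 1: ref 7 → FAULT, frames=[2,7,-,-]
Step 2: ref 3 → FAULT, frames=[2,7,3,-]
Step 3: ref 3 → HIT, frames=[2,7,3,-]
Step 4: ref 4 → FAULT, frames=[2,7,3,4]
Step 5: ref 5 → FAULT (evict 2), frames=[5,7,3,4]
Step 6: ref 1 → FAULT (evict 7), frames=[5,1,3,4]
Step 7: ref 5 → HIT, frames=[5,1,3,4]
Step 8: ref 1 → HIT, frames=[5,1,3,4]
Step 9: ref 1 → HIT, frames=[5,1,3,4]
Step 10: ref 6 → FAULT (evict 3), frames=[5,1,6,4]
Step 11: ref 6 → HIT, frames=[5,1,6,4]
Step 12: ref 2 → FAULT (evict 4), frames=[5,1,6,2]
Step 13: ref 6 → HIT, frames=[5,1,6,2]
Step 14: ref 2 → HIT, frames=[5,1,6,2]
Step 15: ref 6 → HIT, frames=[5,1,6,2]
Total faults: 8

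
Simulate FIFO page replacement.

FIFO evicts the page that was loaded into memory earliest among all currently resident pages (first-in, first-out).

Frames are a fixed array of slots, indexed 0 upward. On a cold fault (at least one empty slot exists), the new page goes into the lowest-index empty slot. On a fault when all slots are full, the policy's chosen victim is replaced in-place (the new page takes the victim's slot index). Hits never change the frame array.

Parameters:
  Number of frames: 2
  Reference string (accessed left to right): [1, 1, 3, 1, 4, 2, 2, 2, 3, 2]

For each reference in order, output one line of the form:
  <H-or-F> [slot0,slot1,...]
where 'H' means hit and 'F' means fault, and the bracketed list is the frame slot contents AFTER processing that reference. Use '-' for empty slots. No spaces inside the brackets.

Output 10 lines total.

F [1,-]
H [1,-]
F [1,3]
H [1,3]
F [4,3]
F [4,2]
H [4,2]
H [4,2]
F [3,2]
H [3,2]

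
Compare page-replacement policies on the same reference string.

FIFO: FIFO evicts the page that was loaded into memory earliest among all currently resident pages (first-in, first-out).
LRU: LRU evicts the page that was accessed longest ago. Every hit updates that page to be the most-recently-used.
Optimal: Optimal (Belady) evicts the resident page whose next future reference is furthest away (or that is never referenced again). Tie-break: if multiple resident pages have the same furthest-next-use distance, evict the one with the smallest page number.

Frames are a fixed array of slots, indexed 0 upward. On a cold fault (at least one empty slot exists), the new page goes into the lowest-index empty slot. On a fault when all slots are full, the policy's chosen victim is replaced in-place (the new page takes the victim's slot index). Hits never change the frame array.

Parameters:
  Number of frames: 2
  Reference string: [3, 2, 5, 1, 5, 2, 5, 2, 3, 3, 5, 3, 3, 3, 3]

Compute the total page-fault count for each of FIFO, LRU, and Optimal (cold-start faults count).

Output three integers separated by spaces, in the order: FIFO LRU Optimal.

Answer: 7 7 6

Derivation:
--- FIFO ---
  step 0: ref 3 -> FAULT, frames=[3,-] (faults so far: 1)
  step 1: ref 2 -> FAULT, frames=[3,2] (faults so far: 2)
  step 2: ref 5 -> FAULT, evict 3, frames=[5,2] (faults so far: 3)
  step 3: ref 1 -> FAULT, evict 2, frames=[5,1] (faults so far: 4)
  step 4: ref 5 -> HIT, frames=[5,1] (faults so far: 4)
  step 5: ref 2 -> FAULT, evict 5, frames=[2,1] (faults so far: 5)
  step 6: ref 5 -> FAULT, evict 1, frames=[2,5] (faults so far: 6)
  step 7: ref 2 -> HIT, frames=[2,5] (faults so far: 6)
  step 8: ref 3 -> FAULT, evict 2, frames=[3,5] (faults so far: 7)
  step 9: ref 3 -> HIT, frames=[3,5] (faults so far: 7)
  step 10: ref 5 -> HIT, frames=[3,5] (faults so far: 7)
  step 11: ref 3 -> HIT, frames=[3,5] (faults so far: 7)
  step 12: ref 3 -> HIT, frames=[3,5] (faults so far: 7)
  step 13: ref 3 -> HIT, frames=[3,5] (faults so far: 7)
  step 14: ref 3 -> HIT, frames=[3,5] (faults so far: 7)
  FIFO total faults: 7
--- LRU ---
  step 0: ref 3 -> FAULT, frames=[3,-] (faults so far: 1)
  step 1: ref 2 -> FAULT, frames=[3,2] (faults so far: 2)
  step 2: ref 5 -> FAULT, evict 3, frames=[5,2] (faults so far: 3)
  step 3: ref 1 -> FAULT, evict 2, frames=[5,1] (faults so far: 4)
  step 4: ref 5 -> HIT, frames=[5,1] (faults so far: 4)
  step 5: ref 2 -> FAULT, evict 1, frames=[5,2] (faults so far: 5)
  step 6: ref 5 -> HIT, frames=[5,2] (faults so far: 5)
  step 7: ref 2 -> HIT, frames=[5,2] (faults so far: 5)
  step 8: ref 3 -> FAULT, evict 5, frames=[3,2] (faults so far: 6)
  step 9: ref 3 -> HIT, frames=[3,2] (faults so far: 6)
  step 10: ref 5 -> FAULT, evict 2, frames=[3,5] (faults so far: 7)
  step 11: ref 3 -> HIT, frames=[3,5] (faults so far: 7)
  step 12: ref 3 -> HIT, frames=[3,5] (faults so far: 7)
  step 13: ref 3 -> HIT, frames=[3,5] (faults so far: 7)
  step 14: ref 3 -> HIT, frames=[3,5] (faults so far: 7)
  LRU total faults: 7
--- Optimal ---
  step 0: ref 3 -> FAULT, frames=[3,-] (faults so far: 1)
  step 1: ref 2 -> FAULT, frames=[3,2] (faults so far: 2)
  step 2: ref 5 -> FAULT, evict 3, frames=[5,2] (faults so far: 3)
  step 3: ref 1 -> FAULT, evict 2, frames=[5,1] (faults so far: 4)
  step 4: ref 5 -> HIT, frames=[5,1] (faults so far: 4)
  step 5: ref 2 -> FAULT, evict 1, frames=[5,2] (faults so far: 5)
  step 6: ref 5 -> HIT, frames=[5,2] (faults so far: 5)
  step 7: ref 2 -> HIT, frames=[5,2] (faults so far: 5)
  step 8: ref 3 -> FAULT, evict 2, frames=[5,3] (faults so far: 6)
  step 9: ref 3 -> HIT, frames=[5,3] (faults so far: 6)
  step 10: ref 5 -> HIT, frames=[5,3] (faults so far: 6)
  step 11: ref 3 -> HIT, frames=[5,3] (faults so far: 6)
  step 12: ref 3 -> HIT, frames=[5,3] (faults so far: 6)
  step 13: ref 3 -> HIT, frames=[5,3] (faults so far: 6)
  step 14: ref 3 -> HIT, frames=[5,3] (faults so far: 6)
  Optimal total faults: 6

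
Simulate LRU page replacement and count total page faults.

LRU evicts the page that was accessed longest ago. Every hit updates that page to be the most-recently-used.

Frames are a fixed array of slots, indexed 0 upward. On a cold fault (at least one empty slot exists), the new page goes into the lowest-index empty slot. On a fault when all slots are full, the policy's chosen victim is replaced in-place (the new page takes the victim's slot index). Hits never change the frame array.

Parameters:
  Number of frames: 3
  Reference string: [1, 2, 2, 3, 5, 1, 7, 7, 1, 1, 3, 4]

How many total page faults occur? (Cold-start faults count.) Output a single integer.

Answer: 8

Derivation:
Step 0: ref 1 → FAULT, frames=[1,-,-]
Step 1: ref 2 → FAULT, frames=[1,2,-]
Step 2: ref 2 → HIT, frames=[1,2,-]
Step 3: ref 3 → FAULT, frames=[1,2,3]
Step 4: ref 5 → FAULT (evict 1), frames=[5,2,3]
Step 5: ref 1 → FAULT (evict 2), frames=[5,1,3]
Step 6: ref 7 → FAULT (evict 3), frames=[5,1,7]
Step 7: ref 7 → HIT, frames=[5,1,7]
Step 8: ref 1 → HIT, frames=[5,1,7]
Step 9: ref 1 → HIT, frames=[5,1,7]
Step 10: ref 3 → FAULT (evict 5), frames=[3,1,7]
Step 11: ref 4 → FAULT (evict 7), frames=[3,1,4]
Total faults: 8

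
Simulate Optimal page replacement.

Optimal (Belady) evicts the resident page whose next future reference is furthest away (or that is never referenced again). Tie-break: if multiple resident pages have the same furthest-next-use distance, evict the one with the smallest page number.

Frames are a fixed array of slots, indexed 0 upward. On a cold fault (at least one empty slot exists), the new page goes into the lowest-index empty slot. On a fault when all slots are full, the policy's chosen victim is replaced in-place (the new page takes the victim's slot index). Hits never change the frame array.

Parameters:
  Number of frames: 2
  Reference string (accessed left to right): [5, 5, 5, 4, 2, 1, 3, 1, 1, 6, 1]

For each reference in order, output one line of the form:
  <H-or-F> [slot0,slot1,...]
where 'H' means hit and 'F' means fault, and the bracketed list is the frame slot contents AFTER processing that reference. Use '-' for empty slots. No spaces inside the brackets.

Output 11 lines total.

F [5,-]
H [5,-]
H [5,-]
F [5,4]
F [5,2]
F [5,1]
F [3,1]
H [3,1]
H [3,1]
F [6,1]
H [6,1]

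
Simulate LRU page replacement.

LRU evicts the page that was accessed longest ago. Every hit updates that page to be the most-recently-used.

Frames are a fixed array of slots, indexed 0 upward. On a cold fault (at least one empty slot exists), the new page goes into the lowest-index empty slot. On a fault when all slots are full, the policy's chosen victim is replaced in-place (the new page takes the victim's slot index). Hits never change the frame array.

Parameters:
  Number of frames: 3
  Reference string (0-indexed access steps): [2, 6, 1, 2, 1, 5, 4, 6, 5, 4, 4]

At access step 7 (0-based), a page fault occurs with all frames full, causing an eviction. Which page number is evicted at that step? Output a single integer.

Step 0: ref 2 -> FAULT, frames=[2,-,-]
Step 1: ref 6 -> FAULT, frames=[2,6,-]
Step 2: ref 1 -> FAULT, frames=[2,6,1]
Step 3: ref 2 -> HIT, frames=[2,6,1]
Step 4: ref 1 -> HIT, frames=[2,6,1]
Step 5: ref 5 -> FAULT, evict 6, frames=[2,5,1]
Step 6: ref 4 -> FAULT, evict 2, frames=[4,5,1]
Step 7: ref 6 -> FAULT, evict 1, frames=[4,5,6]
At step 7: evicted page 1

Answer: 1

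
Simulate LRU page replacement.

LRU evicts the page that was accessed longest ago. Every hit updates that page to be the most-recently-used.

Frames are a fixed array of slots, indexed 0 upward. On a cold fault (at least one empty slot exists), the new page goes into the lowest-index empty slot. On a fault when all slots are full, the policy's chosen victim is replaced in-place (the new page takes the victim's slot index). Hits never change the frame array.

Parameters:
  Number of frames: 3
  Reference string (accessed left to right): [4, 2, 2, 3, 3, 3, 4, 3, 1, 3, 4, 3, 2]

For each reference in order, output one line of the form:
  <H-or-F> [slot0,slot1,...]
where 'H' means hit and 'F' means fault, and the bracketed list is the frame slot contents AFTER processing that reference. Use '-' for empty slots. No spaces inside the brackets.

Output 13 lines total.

F [4,-,-]
F [4,2,-]
H [4,2,-]
F [4,2,3]
H [4,2,3]
H [4,2,3]
H [4,2,3]
H [4,2,3]
F [4,1,3]
H [4,1,3]
H [4,1,3]
H [4,1,3]
F [4,2,3]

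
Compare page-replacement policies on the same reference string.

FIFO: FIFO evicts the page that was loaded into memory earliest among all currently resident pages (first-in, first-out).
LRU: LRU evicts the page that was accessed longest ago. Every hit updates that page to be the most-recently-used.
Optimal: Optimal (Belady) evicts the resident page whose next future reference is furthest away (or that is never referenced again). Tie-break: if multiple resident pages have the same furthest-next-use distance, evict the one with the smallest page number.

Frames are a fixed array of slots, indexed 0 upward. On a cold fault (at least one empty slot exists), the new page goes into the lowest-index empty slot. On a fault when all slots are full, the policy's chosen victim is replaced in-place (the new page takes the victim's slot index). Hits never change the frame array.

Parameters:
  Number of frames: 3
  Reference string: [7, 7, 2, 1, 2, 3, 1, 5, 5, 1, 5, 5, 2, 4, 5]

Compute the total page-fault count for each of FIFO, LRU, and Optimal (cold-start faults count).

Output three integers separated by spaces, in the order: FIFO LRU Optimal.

Answer: 7 7 6

Derivation:
--- FIFO ---
  step 0: ref 7 -> FAULT, frames=[7,-,-] (faults so far: 1)
  step 1: ref 7 -> HIT, frames=[7,-,-] (faults so far: 1)
  step 2: ref 2 -> FAULT, frames=[7,2,-] (faults so far: 2)
  step 3: ref 1 -> FAULT, frames=[7,2,1] (faults so far: 3)
  step 4: ref 2 -> HIT, frames=[7,2,1] (faults so far: 3)
  step 5: ref 3 -> FAULT, evict 7, frames=[3,2,1] (faults so far: 4)
  step 6: ref 1 -> HIT, frames=[3,2,1] (faults so far: 4)
  step 7: ref 5 -> FAULT, evict 2, frames=[3,5,1] (faults so far: 5)
  step 8: ref 5 -> HIT, frames=[3,5,1] (faults so far: 5)
  step 9: ref 1 -> HIT, frames=[3,5,1] (faults so far: 5)
  step 10: ref 5 -> HIT, frames=[3,5,1] (faults so far: 5)
  step 11: ref 5 -> HIT, frames=[3,5,1] (faults so far: 5)
  step 12: ref 2 -> FAULT, evict 1, frames=[3,5,2] (faults so far: 6)
  step 13: ref 4 -> FAULT, evict 3, frames=[4,5,2] (faults so far: 7)
  step 14: ref 5 -> HIT, frames=[4,5,2] (faults so far: 7)
  FIFO total faults: 7
--- LRU ---
  step 0: ref 7 -> FAULT, frames=[7,-,-] (faults so far: 1)
  step 1: ref 7 -> HIT, frames=[7,-,-] (faults so far: 1)
  step 2: ref 2 -> FAULT, frames=[7,2,-] (faults so far: 2)
  step 3: ref 1 -> FAULT, frames=[7,2,1] (faults so far: 3)
  step 4: ref 2 -> HIT, frames=[7,2,1] (faults so far: 3)
  step 5: ref 3 -> FAULT, evict 7, frames=[3,2,1] (faults so far: 4)
  step 6: ref 1 -> HIT, frames=[3,2,1] (faults so far: 4)
  step 7: ref 5 -> FAULT, evict 2, frames=[3,5,1] (faults so far: 5)
  step 8: ref 5 -> HIT, frames=[3,5,1] (faults so far: 5)
  step 9: ref 1 -> HIT, frames=[3,5,1] (faults so far: 5)
  step 10: ref 5 -> HIT, frames=[3,5,1] (faults so far: 5)
  step 11: ref 5 -> HIT, frames=[3,5,1] (faults so far: 5)
  step 12: ref 2 -> FAULT, evict 3, frames=[2,5,1] (faults so far: 6)
  step 13: ref 4 -> FAULT, evict 1, frames=[2,5,4] (faults so far: 7)
  step 14: ref 5 -> HIT, frames=[2,5,4] (faults so far: 7)
  LRU total faults: 7
--- Optimal ---
  step 0: ref 7 -> FAULT, frames=[7,-,-] (faults so far: 1)
  step 1: ref 7 -> HIT, frames=[7,-,-] (faults so far: 1)
  step 2: ref 2 -> FAULT, frames=[7,2,-] (faults so far: 2)
  step 3: ref 1 -> FAULT, frames=[7,2,1] (faults so far: 3)
  step 4: ref 2 -> HIT, frames=[7,2,1] (faults so far: 3)
  step 5: ref 3 -> FAULT, evict 7, frames=[3,2,1] (faults so far: 4)
  step 6: ref 1 -> HIT, frames=[3,2,1] (faults so far: 4)
  step 7: ref 5 -> FAULT, evict 3, frames=[5,2,1] (faults so far: 5)
  step 8: ref 5 -> HIT, frames=[5,2,1] (faults so far: 5)
  step 9: ref 1 -> HIT, frames=[5,2,1] (faults so far: 5)
  step 10: ref 5 -> HIT, frames=[5,2,1] (faults so far: 5)
  step 11: ref 5 -> HIT, frames=[5,2,1] (faults so far: 5)
  step 12: ref 2 -> HIT, frames=[5,2,1] (faults so far: 5)
  step 13: ref 4 -> FAULT, evict 1, frames=[5,2,4] (faults so far: 6)
  step 14: ref 5 -> HIT, frames=[5,2,4] (faults so far: 6)
  Optimal total faults: 6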